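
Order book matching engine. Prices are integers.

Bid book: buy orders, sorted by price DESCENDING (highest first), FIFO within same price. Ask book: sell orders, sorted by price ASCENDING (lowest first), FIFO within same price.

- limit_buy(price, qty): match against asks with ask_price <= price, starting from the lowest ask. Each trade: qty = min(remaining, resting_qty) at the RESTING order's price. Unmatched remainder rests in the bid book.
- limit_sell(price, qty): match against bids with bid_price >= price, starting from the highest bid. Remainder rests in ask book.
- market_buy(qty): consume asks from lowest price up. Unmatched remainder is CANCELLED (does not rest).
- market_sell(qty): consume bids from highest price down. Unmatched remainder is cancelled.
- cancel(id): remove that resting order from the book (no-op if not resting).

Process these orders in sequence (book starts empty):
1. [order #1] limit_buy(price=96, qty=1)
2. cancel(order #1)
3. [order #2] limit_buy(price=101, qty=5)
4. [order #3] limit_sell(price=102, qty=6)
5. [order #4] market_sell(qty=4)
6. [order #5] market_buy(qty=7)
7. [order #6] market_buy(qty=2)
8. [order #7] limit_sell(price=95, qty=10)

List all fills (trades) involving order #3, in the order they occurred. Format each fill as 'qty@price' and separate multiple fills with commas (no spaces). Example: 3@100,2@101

After op 1 [order #1] limit_buy(price=96, qty=1): fills=none; bids=[#1:1@96] asks=[-]
After op 2 cancel(order #1): fills=none; bids=[-] asks=[-]
After op 3 [order #2] limit_buy(price=101, qty=5): fills=none; bids=[#2:5@101] asks=[-]
After op 4 [order #3] limit_sell(price=102, qty=6): fills=none; bids=[#2:5@101] asks=[#3:6@102]
After op 5 [order #4] market_sell(qty=4): fills=#2x#4:4@101; bids=[#2:1@101] asks=[#3:6@102]
After op 6 [order #5] market_buy(qty=7): fills=#5x#3:6@102; bids=[#2:1@101] asks=[-]
After op 7 [order #6] market_buy(qty=2): fills=none; bids=[#2:1@101] asks=[-]
After op 8 [order #7] limit_sell(price=95, qty=10): fills=#2x#7:1@101; bids=[-] asks=[#7:9@95]

Answer: 6@102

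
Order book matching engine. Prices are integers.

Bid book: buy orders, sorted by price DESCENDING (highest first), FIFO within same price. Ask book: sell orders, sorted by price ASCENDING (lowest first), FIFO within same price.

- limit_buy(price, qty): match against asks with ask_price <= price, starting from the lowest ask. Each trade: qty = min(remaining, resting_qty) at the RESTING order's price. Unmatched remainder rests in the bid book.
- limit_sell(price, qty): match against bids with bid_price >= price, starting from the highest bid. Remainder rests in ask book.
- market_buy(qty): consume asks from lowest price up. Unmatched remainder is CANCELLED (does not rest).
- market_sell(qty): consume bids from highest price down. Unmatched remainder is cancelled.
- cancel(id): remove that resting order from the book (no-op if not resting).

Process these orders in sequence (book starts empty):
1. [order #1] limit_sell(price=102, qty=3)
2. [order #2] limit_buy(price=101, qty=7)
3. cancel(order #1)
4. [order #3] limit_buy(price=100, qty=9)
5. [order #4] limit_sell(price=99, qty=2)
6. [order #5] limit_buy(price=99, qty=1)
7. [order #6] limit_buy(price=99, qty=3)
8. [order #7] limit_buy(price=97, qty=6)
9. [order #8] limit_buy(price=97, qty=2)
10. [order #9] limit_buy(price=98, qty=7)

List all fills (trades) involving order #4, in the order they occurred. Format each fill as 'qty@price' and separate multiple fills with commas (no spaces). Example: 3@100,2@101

After op 1 [order #1] limit_sell(price=102, qty=3): fills=none; bids=[-] asks=[#1:3@102]
After op 2 [order #2] limit_buy(price=101, qty=7): fills=none; bids=[#2:7@101] asks=[#1:3@102]
After op 3 cancel(order #1): fills=none; bids=[#2:7@101] asks=[-]
After op 4 [order #3] limit_buy(price=100, qty=9): fills=none; bids=[#2:7@101 #3:9@100] asks=[-]
After op 5 [order #4] limit_sell(price=99, qty=2): fills=#2x#4:2@101; bids=[#2:5@101 #3:9@100] asks=[-]
After op 6 [order #5] limit_buy(price=99, qty=1): fills=none; bids=[#2:5@101 #3:9@100 #5:1@99] asks=[-]
After op 7 [order #6] limit_buy(price=99, qty=3): fills=none; bids=[#2:5@101 #3:9@100 #5:1@99 #6:3@99] asks=[-]
After op 8 [order #7] limit_buy(price=97, qty=6): fills=none; bids=[#2:5@101 #3:9@100 #5:1@99 #6:3@99 #7:6@97] asks=[-]
After op 9 [order #8] limit_buy(price=97, qty=2): fills=none; bids=[#2:5@101 #3:9@100 #5:1@99 #6:3@99 #7:6@97 #8:2@97] asks=[-]
After op 10 [order #9] limit_buy(price=98, qty=7): fills=none; bids=[#2:5@101 #3:9@100 #5:1@99 #6:3@99 #9:7@98 #7:6@97 #8:2@97] asks=[-]

Answer: 2@101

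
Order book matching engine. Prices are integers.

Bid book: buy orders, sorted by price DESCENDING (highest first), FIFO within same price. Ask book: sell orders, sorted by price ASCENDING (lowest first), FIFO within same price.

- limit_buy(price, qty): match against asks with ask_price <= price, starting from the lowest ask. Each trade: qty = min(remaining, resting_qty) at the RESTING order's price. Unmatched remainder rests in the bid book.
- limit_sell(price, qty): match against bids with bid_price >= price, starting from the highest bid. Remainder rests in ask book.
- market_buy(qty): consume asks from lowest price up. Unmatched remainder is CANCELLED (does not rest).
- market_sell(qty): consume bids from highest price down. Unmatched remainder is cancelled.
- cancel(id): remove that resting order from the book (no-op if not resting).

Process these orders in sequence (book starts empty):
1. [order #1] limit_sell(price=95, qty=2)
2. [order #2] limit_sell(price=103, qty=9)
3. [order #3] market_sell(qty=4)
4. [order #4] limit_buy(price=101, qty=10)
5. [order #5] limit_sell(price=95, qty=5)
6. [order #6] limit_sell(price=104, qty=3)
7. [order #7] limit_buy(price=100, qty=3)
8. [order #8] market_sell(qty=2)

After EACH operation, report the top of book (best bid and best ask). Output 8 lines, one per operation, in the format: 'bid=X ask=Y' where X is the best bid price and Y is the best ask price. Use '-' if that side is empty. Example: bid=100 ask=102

After op 1 [order #1] limit_sell(price=95, qty=2): fills=none; bids=[-] asks=[#1:2@95]
After op 2 [order #2] limit_sell(price=103, qty=9): fills=none; bids=[-] asks=[#1:2@95 #2:9@103]
After op 3 [order #3] market_sell(qty=4): fills=none; bids=[-] asks=[#1:2@95 #2:9@103]
After op 4 [order #4] limit_buy(price=101, qty=10): fills=#4x#1:2@95; bids=[#4:8@101] asks=[#2:9@103]
After op 5 [order #5] limit_sell(price=95, qty=5): fills=#4x#5:5@101; bids=[#4:3@101] asks=[#2:9@103]
After op 6 [order #6] limit_sell(price=104, qty=3): fills=none; bids=[#4:3@101] asks=[#2:9@103 #6:3@104]
After op 7 [order #7] limit_buy(price=100, qty=3): fills=none; bids=[#4:3@101 #7:3@100] asks=[#2:9@103 #6:3@104]
After op 8 [order #8] market_sell(qty=2): fills=#4x#8:2@101; bids=[#4:1@101 #7:3@100] asks=[#2:9@103 #6:3@104]

Answer: bid=- ask=95
bid=- ask=95
bid=- ask=95
bid=101 ask=103
bid=101 ask=103
bid=101 ask=103
bid=101 ask=103
bid=101 ask=103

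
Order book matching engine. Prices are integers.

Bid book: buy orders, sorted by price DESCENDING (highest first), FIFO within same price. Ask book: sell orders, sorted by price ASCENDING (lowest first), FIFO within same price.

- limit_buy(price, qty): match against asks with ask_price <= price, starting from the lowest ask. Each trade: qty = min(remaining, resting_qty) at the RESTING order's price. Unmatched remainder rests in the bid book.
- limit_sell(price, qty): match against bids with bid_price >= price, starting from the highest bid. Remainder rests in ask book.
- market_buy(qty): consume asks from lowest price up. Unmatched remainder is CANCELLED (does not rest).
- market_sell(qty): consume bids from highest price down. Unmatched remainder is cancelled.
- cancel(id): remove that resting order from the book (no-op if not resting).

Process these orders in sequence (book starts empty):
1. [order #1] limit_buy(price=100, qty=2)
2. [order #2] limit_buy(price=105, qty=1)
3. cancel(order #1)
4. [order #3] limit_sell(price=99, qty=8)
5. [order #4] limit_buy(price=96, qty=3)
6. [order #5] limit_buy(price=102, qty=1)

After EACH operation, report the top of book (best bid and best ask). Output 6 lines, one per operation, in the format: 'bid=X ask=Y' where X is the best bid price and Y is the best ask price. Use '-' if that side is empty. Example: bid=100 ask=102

After op 1 [order #1] limit_buy(price=100, qty=2): fills=none; bids=[#1:2@100] asks=[-]
After op 2 [order #2] limit_buy(price=105, qty=1): fills=none; bids=[#2:1@105 #1:2@100] asks=[-]
After op 3 cancel(order #1): fills=none; bids=[#2:1@105] asks=[-]
After op 4 [order #3] limit_sell(price=99, qty=8): fills=#2x#3:1@105; bids=[-] asks=[#3:7@99]
After op 5 [order #4] limit_buy(price=96, qty=3): fills=none; bids=[#4:3@96] asks=[#3:7@99]
After op 6 [order #5] limit_buy(price=102, qty=1): fills=#5x#3:1@99; bids=[#4:3@96] asks=[#3:6@99]

Answer: bid=100 ask=-
bid=105 ask=-
bid=105 ask=-
bid=- ask=99
bid=96 ask=99
bid=96 ask=99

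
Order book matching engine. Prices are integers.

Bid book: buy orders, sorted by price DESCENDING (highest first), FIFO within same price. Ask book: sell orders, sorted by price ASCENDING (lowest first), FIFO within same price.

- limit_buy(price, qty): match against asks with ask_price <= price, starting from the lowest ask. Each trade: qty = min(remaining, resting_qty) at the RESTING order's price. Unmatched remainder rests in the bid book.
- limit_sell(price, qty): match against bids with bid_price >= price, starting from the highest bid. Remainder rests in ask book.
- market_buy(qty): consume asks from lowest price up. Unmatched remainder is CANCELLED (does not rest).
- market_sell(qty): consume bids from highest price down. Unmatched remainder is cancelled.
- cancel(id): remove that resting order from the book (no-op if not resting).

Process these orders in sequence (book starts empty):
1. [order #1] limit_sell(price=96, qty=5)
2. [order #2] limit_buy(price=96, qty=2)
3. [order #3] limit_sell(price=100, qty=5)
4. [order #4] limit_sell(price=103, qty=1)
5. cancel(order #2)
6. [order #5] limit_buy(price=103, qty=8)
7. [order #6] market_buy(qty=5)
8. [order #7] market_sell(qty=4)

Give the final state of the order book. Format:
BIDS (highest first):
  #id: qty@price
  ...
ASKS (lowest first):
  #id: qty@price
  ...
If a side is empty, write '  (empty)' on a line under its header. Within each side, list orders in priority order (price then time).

After op 1 [order #1] limit_sell(price=96, qty=5): fills=none; bids=[-] asks=[#1:5@96]
After op 2 [order #2] limit_buy(price=96, qty=2): fills=#2x#1:2@96; bids=[-] asks=[#1:3@96]
After op 3 [order #3] limit_sell(price=100, qty=5): fills=none; bids=[-] asks=[#1:3@96 #3:5@100]
After op 4 [order #4] limit_sell(price=103, qty=1): fills=none; bids=[-] asks=[#1:3@96 #3:5@100 #4:1@103]
After op 5 cancel(order #2): fills=none; bids=[-] asks=[#1:3@96 #3:5@100 #4:1@103]
After op 6 [order #5] limit_buy(price=103, qty=8): fills=#5x#1:3@96 #5x#3:5@100; bids=[-] asks=[#4:1@103]
After op 7 [order #6] market_buy(qty=5): fills=#6x#4:1@103; bids=[-] asks=[-]
After op 8 [order #7] market_sell(qty=4): fills=none; bids=[-] asks=[-]

Answer: BIDS (highest first):
  (empty)
ASKS (lowest first):
  (empty)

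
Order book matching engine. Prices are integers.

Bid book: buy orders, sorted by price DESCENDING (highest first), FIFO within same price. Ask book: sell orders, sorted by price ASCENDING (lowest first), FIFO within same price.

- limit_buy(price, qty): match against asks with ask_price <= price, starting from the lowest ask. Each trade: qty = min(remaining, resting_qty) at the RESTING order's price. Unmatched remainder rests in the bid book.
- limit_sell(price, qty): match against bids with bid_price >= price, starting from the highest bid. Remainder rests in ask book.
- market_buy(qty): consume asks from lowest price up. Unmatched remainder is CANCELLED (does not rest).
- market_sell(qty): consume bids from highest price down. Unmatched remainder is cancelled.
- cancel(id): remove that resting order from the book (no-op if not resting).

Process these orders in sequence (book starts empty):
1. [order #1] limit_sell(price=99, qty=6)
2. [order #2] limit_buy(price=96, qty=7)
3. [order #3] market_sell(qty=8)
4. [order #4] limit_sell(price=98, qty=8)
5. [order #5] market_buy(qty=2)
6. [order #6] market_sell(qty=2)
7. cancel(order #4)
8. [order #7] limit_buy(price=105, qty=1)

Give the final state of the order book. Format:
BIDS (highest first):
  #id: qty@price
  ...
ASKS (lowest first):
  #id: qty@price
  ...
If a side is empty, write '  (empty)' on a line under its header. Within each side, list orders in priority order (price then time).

After op 1 [order #1] limit_sell(price=99, qty=6): fills=none; bids=[-] asks=[#1:6@99]
After op 2 [order #2] limit_buy(price=96, qty=7): fills=none; bids=[#2:7@96] asks=[#1:6@99]
After op 3 [order #3] market_sell(qty=8): fills=#2x#3:7@96; bids=[-] asks=[#1:6@99]
After op 4 [order #4] limit_sell(price=98, qty=8): fills=none; bids=[-] asks=[#4:8@98 #1:6@99]
After op 5 [order #5] market_buy(qty=2): fills=#5x#4:2@98; bids=[-] asks=[#4:6@98 #1:6@99]
After op 6 [order #6] market_sell(qty=2): fills=none; bids=[-] asks=[#4:6@98 #1:6@99]
After op 7 cancel(order #4): fills=none; bids=[-] asks=[#1:6@99]
After op 8 [order #7] limit_buy(price=105, qty=1): fills=#7x#1:1@99; bids=[-] asks=[#1:5@99]

Answer: BIDS (highest first):
  (empty)
ASKS (lowest first):
  #1: 5@99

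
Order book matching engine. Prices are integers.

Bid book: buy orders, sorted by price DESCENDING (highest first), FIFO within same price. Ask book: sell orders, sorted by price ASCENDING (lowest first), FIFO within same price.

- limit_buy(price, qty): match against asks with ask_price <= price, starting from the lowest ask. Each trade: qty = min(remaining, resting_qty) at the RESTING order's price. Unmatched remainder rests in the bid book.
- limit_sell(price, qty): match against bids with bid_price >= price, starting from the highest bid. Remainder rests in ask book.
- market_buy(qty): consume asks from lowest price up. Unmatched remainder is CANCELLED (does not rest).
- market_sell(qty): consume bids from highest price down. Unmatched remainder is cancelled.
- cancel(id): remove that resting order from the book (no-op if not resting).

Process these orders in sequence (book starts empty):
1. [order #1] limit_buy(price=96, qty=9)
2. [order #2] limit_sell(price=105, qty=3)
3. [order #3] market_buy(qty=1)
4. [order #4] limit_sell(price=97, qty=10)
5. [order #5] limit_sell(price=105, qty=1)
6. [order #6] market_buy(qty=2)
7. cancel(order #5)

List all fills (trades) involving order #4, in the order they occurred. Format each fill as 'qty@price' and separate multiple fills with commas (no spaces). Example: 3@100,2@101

Answer: 2@97

Derivation:
After op 1 [order #1] limit_buy(price=96, qty=9): fills=none; bids=[#1:9@96] asks=[-]
After op 2 [order #2] limit_sell(price=105, qty=3): fills=none; bids=[#1:9@96] asks=[#2:3@105]
After op 3 [order #3] market_buy(qty=1): fills=#3x#2:1@105; bids=[#1:9@96] asks=[#2:2@105]
After op 4 [order #4] limit_sell(price=97, qty=10): fills=none; bids=[#1:9@96] asks=[#4:10@97 #2:2@105]
After op 5 [order #5] limit_sell(price=105, qty=1): fills=none; bids=[#1:9@96] asks=[#4:10@97 #2:2@105 #5:1@105]
After op 6 [order #6] market_buy(qty=2): fills=#6x#4:2@97; bids=[#1:9@96] asks=[#4:8@97 #2:2@105 #5:1@105]
After op 7 cancel(order #5): fills=none; bids=[#1:9@96] asks=[#4:8@97 #2:2@105]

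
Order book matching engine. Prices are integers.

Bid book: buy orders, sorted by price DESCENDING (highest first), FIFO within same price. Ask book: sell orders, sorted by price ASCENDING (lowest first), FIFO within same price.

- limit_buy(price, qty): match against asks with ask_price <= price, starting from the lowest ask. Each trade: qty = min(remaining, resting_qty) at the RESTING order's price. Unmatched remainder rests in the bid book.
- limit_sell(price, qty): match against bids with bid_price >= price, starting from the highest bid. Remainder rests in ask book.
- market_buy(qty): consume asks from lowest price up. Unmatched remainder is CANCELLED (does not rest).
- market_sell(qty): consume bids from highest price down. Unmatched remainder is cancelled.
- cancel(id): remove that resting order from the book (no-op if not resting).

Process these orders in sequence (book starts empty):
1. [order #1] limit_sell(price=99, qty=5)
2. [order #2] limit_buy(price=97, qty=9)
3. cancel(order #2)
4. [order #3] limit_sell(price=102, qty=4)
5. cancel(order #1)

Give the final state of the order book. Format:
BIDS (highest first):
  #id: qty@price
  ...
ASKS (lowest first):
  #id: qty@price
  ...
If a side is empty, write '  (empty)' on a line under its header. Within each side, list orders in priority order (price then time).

After op 1 [order #1] limit_sell(price=99, qty=5): fills=none; bids=[-] asks=[#1:5@99]
After op 2 [order #2] limit_buy(price=97, qty=9): fills=none; bids=[#2:9@97] asks=[#1:5@99]
After op 3 cancel(order #2): fills=none; bids=[-] asks=[#1:5@99]
After op 4 [order #3] limit_sell(price=102, qty=4): fills=none; bids=[-] asks=[#1:5@99 #3:4@102]
After op 5 cancel(order #1): fills=none; bids=[-] asks=[#3:4@102]

Answer: BIDS (highest first):
  (empty)
ASKS (lowest first):
  #3: 4@102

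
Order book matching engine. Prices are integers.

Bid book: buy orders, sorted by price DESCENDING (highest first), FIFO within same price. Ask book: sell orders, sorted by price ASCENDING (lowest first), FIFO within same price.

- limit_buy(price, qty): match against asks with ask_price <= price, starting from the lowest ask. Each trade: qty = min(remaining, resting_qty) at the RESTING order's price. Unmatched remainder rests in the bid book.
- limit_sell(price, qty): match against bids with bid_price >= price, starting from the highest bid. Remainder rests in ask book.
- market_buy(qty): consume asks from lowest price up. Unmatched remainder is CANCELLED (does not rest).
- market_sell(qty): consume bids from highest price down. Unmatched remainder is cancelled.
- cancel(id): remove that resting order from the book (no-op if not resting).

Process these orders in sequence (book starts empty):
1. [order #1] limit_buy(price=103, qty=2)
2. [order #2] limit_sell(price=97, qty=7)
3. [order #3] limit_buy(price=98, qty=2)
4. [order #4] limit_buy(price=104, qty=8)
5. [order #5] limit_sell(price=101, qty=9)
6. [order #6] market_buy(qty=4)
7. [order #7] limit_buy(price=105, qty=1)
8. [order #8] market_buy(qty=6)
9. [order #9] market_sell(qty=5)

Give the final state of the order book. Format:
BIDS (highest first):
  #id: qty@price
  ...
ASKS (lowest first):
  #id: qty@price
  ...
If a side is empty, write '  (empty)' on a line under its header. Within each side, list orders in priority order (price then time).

After op 1 [order #1] limit_buy(price=103, qty=2): fills=none; bids=[#1:2@103] asks=[-]
After op 2 [order #2] limit_sell(price=97, qty=7): fills=#1x#2:2@103; bids=[-] asks=[#2:5@97]
After op 3 [order #3] limit_buy(price=98, qty=2): fills=#3x#2:2@97; bids=[-] asks=[#2:3@97]
After op 4 [order #4] limit_buy(price=104, qty=8): fills=#4x#2:3@97; bids=[#4:5@104] asks=[-]
After op 5 [order #5] limit_sell(price=101, qty=9): fills=#4x#5:5@104; bids=[-] asks=[#5:4@101]
After op 6 [order #6] market_buy(qty=4): fills=#6x#5:4@101; bids=[-] asks=[-]
After op 7 [order #7] limit_buy(price=105, qty=1): fills=none; bids=[#7:1@105] asks=[-]
After op 8 [order #8] market_buy(qty=6): fills=none; bids=[#7:1@105] asks=[-]
After op 9 [order #9] market_sell(qty=5): fills=#7x#9:1@105; bids=[-] asks=[-]

Answer: BIDS (highest first):
  (empty)
ASKS (lowest first):
  (empty)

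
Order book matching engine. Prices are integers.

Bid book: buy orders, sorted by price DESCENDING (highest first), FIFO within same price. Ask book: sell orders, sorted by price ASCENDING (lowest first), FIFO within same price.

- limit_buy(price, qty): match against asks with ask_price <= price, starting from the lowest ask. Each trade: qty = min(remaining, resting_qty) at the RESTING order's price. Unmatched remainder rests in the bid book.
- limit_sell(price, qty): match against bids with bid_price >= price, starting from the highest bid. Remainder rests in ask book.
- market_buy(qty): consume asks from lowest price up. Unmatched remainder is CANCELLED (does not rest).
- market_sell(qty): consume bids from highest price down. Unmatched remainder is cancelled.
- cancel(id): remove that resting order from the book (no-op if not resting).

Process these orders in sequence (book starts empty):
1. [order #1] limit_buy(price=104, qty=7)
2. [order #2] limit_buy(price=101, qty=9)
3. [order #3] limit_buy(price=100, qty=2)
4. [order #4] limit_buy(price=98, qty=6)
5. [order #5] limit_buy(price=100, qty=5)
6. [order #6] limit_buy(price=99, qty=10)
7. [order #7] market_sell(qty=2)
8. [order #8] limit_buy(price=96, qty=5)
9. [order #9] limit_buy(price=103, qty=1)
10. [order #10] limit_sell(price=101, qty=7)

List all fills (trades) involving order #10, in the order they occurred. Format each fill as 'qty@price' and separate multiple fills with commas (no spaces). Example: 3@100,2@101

Answer: 5@104,1@103,1@101

Derivation:
After op 1 [order #1] limit_buy(price=104, qty=7): fills=none; bids=[#1:7@104] asks=[-]
After op 2 [order #2] limit_buy(price=101, qty=9): fills=none; bids=[#1:7@104 #2:9@101] asks=[-]
After op 3 [order #3] limit_buy(price=100, qty=2): fills=none; bids=[#1:7@104 #2:9@101 #3:2@100] asks=[-]
After op 4 [order #4] limit_buy(price=98, qty=6): fills=none; bids=[#1:7@104 #2:9@101 #3:2@100 #4:6@98] asks=[-]
After op 5 [order #5] limit_buy(price=100, qty=5): fills=none; bids=[#1:7@104 #2:9@101 #3:2@100 #5:5@100 #4:6@98] asks=[-]
After op 6 [order #6] limit_buy(price=99, qty=10): fills=none; bids=[#1:7@104 #2:9@101 #3:2@100 #5:5@100 #6:10@99 #4:6@98] asks=[-]
After op 7 [order #7] market_sell(qty=2): fills=#1x#7:2@104; bids=[#1:5@104 #2:9@101 #3:2@100 #5:5@100 #6:10@99 #4:6@98] asks=[-]
After op 8 [order #8] limit_buy(price=96, qty=5): fills=none; bids=[#1:5@104 #2:9@101 #3:2@100 #5:5@100 #6:10@99 #4:6@98 #8:5@96] asks=[-]
After op 9 [order #9] limit_buy(price=103, qty=1): fills=none; bids=[#1:5@104 #9:1@103 #2:9@101 #3:2@100 #5:5@100 #6:10@99 #4:6@98 #8:5@96] asks=[-]
After op 10 [order #10] limit_sell(price=101, qty=7): fills=#1x#10:5@104 #9x#10:1@103 #2x#10:1@101; bids=[#2:8@101 #3:2@100 #5:5@100 #6:10@99 #4:6@98 #8:5@96] asks=[-]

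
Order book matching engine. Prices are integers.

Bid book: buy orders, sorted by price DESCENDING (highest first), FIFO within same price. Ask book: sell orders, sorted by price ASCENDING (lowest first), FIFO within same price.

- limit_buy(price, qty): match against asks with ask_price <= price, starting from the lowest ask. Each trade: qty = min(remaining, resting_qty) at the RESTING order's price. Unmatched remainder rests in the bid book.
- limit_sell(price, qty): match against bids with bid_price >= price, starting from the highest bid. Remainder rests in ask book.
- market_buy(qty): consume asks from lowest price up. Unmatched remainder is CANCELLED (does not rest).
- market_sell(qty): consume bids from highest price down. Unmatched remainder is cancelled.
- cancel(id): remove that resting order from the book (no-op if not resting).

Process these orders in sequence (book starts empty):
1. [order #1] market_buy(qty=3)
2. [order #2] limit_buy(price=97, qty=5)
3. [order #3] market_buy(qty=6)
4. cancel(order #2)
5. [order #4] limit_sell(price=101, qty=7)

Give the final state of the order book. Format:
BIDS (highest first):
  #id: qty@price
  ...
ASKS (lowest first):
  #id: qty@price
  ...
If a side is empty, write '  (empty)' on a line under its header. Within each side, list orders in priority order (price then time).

After op 1 [order #1] market_buy(qty=3): fills=none; bids=[-] asks=[-]
After op 2 [order #2] limit_buy(price=97, qty=5): fills=none; bids=[#2:5@97] asks=[-]
After op 3 [order #3] market_buy(qty=6): fills=none; bids=[#2:5@97] asks=[-]
After op 4 cancel(order #2): fills=none; bids=[-] asks=[-]
After op 5 [order #4] limit_sell(price=101, qty=7): fills=none; bids=[-] asks=[#4:7@101]

Answer: BIDS (highest first):
  (empty)
ASKS (lowest first):
  #4: 7@101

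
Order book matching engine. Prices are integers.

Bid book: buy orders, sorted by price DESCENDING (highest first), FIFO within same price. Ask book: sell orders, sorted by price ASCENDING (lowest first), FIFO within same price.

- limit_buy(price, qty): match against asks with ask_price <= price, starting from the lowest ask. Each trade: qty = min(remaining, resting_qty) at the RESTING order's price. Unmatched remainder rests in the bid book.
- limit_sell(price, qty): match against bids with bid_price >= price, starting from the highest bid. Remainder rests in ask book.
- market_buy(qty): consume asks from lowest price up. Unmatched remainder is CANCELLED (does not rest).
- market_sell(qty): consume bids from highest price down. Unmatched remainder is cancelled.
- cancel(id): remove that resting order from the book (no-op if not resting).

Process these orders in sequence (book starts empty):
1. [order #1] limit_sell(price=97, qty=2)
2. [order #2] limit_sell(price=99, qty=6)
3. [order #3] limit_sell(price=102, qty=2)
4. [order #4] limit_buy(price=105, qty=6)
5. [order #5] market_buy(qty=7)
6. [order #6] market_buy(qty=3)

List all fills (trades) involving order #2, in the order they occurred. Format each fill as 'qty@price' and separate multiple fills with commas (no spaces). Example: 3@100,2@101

Answer: 4@99,2@99

Derivation:
After op 1 [order #1] limit_sell(price=97, qty=2): fills=none; bids=[-] asks=[#1:2@97]
After op 2 [order #2] limit_sell(price=99, qty=6): fills=none; bids=[-] asks=[#1:2@97 #2:6@99]
After op 3 [order #3] limit_sell(price=102, qty=2): fills=none; bids=[-] asks=[#1:2@97 #2:6@99 #3:2@102]
After op 4 [order #4] limit_buy(price=105, qty=6): fills=#4x#1:2@97 #4x#2:4@99; bids=[-] asks=[#2:2@99 #3:2@102]
After op 5 [order #5] market_buy(qty=7): fills=#5x#2:2@99 #5x#3:2@102; bids=[-] asks=[-]
After op 6 [order #6] market_buy(qty=3): fills=none; bids=[-] asks=[-]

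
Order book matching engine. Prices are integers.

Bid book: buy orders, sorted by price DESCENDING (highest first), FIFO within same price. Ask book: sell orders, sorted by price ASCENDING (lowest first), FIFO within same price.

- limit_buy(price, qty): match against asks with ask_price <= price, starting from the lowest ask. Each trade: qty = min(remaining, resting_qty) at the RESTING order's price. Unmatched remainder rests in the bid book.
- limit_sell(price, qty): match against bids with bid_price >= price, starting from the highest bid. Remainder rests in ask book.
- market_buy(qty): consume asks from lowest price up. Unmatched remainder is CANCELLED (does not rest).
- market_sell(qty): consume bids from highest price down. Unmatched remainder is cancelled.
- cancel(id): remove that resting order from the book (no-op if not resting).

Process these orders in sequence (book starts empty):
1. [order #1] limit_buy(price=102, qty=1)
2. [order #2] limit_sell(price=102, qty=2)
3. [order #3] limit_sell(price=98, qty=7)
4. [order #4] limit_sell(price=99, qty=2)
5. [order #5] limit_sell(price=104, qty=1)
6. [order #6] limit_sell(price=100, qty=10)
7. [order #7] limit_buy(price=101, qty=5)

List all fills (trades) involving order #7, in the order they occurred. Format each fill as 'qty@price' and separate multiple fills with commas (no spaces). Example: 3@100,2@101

After op 1 [order #1] limit_buy(price=102, qty=1): fills=none; bids=[#1:1@102] asks=[-]
After op 2 [order #2] limit_sell(price=102, qty=2): fills=#1x#2:1@102; bids=[-] asks=[#2:1@102]
After op 3 [order #3] limit_sell(price=98, qty=7): fills=none; bids=[-] asks=[#3:7@98 #2:1@102]
After op 4 [order #4] limit_sell(price=99, qty=2): fills=none; bids=[-] asks=[#3:7@98 #4:2@99 #2:1@102]
After op 5 [order #5] limit_sell(price=104, qty=1): fills=none; bids=[-] asks=[#3:7@98 #4:2@99 #2:1@102 #5:1@104]
After op 6 [order #6] limit_sell(price=100, qty=10): fills=none; bids=[-] asks=[#3:7@98 #4:2@99 #6:10@100 #2:1@102 #5:1@104]
After op 7 [order #7] limit_buy(price=101, qty=5): fills=#7x#3:5@98; bids=[-] asks=[#3:2@98 #4:2@99 #6:10@100 #2:1@102 #5:1@104]

Answer: 5@98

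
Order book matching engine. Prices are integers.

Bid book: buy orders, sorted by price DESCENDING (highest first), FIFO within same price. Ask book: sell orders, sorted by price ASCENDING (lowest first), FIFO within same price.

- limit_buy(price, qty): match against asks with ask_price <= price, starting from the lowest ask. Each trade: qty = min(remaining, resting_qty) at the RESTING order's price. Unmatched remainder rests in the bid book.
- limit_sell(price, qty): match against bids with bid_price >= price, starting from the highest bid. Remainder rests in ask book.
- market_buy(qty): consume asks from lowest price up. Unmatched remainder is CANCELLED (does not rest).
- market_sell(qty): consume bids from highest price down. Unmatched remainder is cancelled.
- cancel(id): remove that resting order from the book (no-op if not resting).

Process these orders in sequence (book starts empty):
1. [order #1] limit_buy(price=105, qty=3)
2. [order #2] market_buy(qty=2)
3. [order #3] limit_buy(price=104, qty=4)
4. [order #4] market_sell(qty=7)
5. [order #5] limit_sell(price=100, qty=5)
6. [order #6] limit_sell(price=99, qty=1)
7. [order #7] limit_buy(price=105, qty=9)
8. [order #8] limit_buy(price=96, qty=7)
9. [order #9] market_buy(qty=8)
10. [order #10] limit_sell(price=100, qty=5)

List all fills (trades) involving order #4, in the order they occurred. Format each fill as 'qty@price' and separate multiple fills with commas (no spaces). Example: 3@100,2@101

Answer: 3@105,4@104

Derivation:
After op 1 [order #1] limit_buy(price=105, qty=3): fills=none; bids=[#1:3@105] asks=[-]
After op 2 [order #2] market_buy(qty=2): fills=none; bids=[#1:3@105] asks=[-]
After op 3 [order #3] limit_buy(price=104, qty=4): fills=none; bids=[#1:3@105 #3:4@104] asks=[-]
After op 4 [order #4] market_sell(qty=7): fills=#1x#4:3@105 #3x#4:4@104; bids=[-] asks=[-]
After op 5 [order #5] limit_sell(price=100, qty=5): fills=none; bids=[-] asks=[#5:5@100]
After op 6 [order #6] limit_sell(price=99, qty=1): fills=none; bids=[-] asks=[#6:1@99 #5:5@100]
After op 7 [order #7] limit_buy(price=105, qty=9): fills=#7x#6:1@99 #7x#5:5@100; bids=[#7:3@105] asks=[-]
After op 8 [order #8] limit_buy(price=96, qty=7): fills=none; bids=[#7:3@105 #8:7@96] asks=[-]
After op 9 [order #9] market_buy(qty=8): fills=none; bids=[#7:3@105 #8:7@96] asks=[-]
After op 10 [order #10] limit_sell(price=100, qty=5): fills=#7x#10:3@105; bids=[#8:7@96] asks=[#10:2@100]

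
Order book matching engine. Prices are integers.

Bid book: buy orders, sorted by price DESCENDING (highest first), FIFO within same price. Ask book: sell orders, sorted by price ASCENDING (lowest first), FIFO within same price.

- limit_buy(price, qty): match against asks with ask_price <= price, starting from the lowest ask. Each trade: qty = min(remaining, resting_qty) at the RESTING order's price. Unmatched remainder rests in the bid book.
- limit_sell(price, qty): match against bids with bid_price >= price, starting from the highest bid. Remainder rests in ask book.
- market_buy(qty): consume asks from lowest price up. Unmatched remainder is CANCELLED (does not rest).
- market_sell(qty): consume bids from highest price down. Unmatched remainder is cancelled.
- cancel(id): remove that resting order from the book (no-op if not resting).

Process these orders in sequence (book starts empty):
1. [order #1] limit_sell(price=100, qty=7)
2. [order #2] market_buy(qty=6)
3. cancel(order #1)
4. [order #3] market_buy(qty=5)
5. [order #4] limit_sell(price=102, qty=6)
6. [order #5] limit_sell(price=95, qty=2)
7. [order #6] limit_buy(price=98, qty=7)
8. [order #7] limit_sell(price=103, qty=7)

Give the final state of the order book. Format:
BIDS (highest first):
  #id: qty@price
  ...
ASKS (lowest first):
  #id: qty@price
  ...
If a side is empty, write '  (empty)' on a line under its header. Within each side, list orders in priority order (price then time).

Answer: BIDS (highest first):
  #6: 5@98
ASKS (lowest first):
  #4: 6@102
  #7: 7@103

Derivation:
After op 1 [order #1] limit_sell(price=100, qty=7): fills=none; bids=[-] asks=[#1:7@100]
After op 2 [order #2] market_buy(qty=6): fills=#2x#1:6@100; bids=[-] asks=[#1:1@100]
After op 3 cancel(order #1): fills=none; bids=[-] asks=[-]
After op 4 [order #3] market_buy(qty=5): fills=none; bids=[-] asks=[-]
After op 5 [order #4] limit_sell(price=102, qty=6): fills=none; bids=[-] asks=[#4:6@102]
After op 6 [order #5] limit_sell(price=95, qty=2): fills=none; bids=[-] asks=[#5:2@95 #4:6@102]
After op 7 [order #6] limit_buy(price=98, qty=7): fills=#6x#5:2@95; bids=[#6:5@98] asks=[#4:6@102]
After op 8 [order #7] limit_sell(price=103, qty=7): fills=none; bids=[#6:5@98] asks=[#4:6@102 #7:7@103]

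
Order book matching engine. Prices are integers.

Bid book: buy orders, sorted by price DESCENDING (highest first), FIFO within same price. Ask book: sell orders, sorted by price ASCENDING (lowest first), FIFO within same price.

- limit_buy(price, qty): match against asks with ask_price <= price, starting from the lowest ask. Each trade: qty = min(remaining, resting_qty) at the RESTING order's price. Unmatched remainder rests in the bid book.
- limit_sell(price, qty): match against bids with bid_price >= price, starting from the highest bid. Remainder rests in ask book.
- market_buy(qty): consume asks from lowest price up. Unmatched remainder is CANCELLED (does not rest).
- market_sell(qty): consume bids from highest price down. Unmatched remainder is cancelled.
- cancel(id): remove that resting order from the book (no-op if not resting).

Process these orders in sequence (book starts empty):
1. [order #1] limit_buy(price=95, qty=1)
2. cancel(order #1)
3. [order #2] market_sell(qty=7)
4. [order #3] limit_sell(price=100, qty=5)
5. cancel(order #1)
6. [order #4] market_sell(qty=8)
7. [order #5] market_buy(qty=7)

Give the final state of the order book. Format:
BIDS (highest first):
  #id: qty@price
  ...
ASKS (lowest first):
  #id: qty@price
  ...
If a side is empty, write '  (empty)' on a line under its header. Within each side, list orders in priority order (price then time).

Answer: BIDS (highest first):
  (empty)
ASKS (lowest first):
  (empty)

Derivation:
After op 1 [order #1] limit_buy(price=95, qty=1): fills=none; bids=[#1:1@95] asks=[-]
After op 2 cancel(order #1): fills=none; bids=[-] asks=[-]
After op 3 [order #2] market_sell(qty=7): fills=none; bids=[-] asks=[-]
After op 4 [order #3] limit_sell(price=100, qty=5): fills=none; bids=[-] asks=[#3:5@100]
After op 5 cancel(order #1): fills=none; bids=[-] asks=[#3:5@100]
After op 6 [order #4] market_sell(qty=8): fills=none; bids=[-] asks=[#3:5@100]
After op 7 [order #5] market_buy(qty=7): fills=#5x#3:5@100; bids=[-] asks=[-]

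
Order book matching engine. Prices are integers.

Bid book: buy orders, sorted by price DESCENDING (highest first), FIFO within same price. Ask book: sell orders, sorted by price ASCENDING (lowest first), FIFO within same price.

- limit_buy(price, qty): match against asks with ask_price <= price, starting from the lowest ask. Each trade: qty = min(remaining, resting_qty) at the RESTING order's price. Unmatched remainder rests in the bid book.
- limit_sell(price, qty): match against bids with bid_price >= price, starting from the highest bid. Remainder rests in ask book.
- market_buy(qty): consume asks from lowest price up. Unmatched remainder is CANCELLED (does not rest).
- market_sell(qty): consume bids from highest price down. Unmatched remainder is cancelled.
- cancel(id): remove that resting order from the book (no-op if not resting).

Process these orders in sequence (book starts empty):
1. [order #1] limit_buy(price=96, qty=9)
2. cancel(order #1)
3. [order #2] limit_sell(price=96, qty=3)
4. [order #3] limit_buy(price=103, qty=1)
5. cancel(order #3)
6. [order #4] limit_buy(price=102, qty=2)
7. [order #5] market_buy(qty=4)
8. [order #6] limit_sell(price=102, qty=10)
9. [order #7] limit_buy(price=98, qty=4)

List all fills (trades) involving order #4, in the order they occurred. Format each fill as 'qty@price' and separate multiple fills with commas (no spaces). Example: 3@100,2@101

Answer: 2@96

Derivation:
After op 1 [order #1] limit_buy(price=96, qty=9): fills=none; bids=[#1:9@96] asks=[-]
After op 2 cancel(order #1): fills=none; bids=[-] asks=[-]
After op 3 [order #2] limit_sell(price=96, qty=3): fills=none; bids=[-] asks=[#2:3@96]
After op 4 [order #3] limit_buy(price=103, qty=1): fills=#3x#2:1@96; bids=[-] asks=[#2:2@96]
After op 5 cancel(order #3): fills=none; bids=[-] asks=[#2:2@96]
After op 6 [order #4] limit_buy(price=102, qty=2): fills=#4x#2:2@96; bids=[-] asks=[-]
After op 7 [order #5] market_buy(qty=4): fills=none; bids=[-] asks=[-]
After op 8 [order #6] limit_sell(price=102, qty=10): fills=none; bids=[-] asks=[#6:10@102]
After op 9 [order #7] limit_buy(price=98, qty=4): fills=none; bids=[#7:4@98] asks=[#6:10@102]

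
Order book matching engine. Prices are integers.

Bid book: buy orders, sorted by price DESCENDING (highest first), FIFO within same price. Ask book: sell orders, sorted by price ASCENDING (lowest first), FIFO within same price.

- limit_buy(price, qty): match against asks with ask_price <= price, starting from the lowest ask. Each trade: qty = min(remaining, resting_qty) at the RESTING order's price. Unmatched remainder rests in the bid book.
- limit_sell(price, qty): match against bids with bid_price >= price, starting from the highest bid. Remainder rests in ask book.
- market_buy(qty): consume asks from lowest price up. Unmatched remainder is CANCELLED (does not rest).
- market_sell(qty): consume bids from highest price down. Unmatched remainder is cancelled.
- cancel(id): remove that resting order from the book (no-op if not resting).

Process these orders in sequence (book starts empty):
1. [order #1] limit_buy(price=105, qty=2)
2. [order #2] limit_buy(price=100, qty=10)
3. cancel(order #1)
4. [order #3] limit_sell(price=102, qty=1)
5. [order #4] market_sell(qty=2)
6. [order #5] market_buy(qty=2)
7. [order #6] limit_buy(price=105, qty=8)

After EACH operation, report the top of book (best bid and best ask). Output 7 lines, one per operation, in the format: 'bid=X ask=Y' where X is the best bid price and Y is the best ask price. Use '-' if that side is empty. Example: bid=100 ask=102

After op 1 [order #1] limit_buy(price=105, qty=2): fills=none; bids=[#1:2@105] asks=[-]
After op 2 [order #2] limit_buy(price=100, qty=10): fills=none; bids=[#1:2@105 #2:10@100] asks=[-]
After op 3 cancel(order #1): fills=none; bids=[#2:10@100] asks=[-]
After op 4 [order #3] limit_sell(price=102, qty=1): fills=none; bids=[#2:10@100] asks=[#3:1@102]
After op 5 [order #4] market_sell(qty=2): fills=#2x#4:2@100; bids=[#2:8@100] asks=[#3:1@102]
After op 6 [order #5] market_buy(qty=2): fills=#5x#3:1@102; bids=[#2:8@100] asks=[-]
After op 7 [order #6] limit_buy(price=105, qty=8): fills=none; bids=[#6:8@105 #2:8@100] asks=[-]

Answer: bid=105 ask=-
bid=105 ask=-
bid=100 ask=-
bid=100 ask=102
bid=100 ask=102
bid=100 ask=-
bid=105 ask=-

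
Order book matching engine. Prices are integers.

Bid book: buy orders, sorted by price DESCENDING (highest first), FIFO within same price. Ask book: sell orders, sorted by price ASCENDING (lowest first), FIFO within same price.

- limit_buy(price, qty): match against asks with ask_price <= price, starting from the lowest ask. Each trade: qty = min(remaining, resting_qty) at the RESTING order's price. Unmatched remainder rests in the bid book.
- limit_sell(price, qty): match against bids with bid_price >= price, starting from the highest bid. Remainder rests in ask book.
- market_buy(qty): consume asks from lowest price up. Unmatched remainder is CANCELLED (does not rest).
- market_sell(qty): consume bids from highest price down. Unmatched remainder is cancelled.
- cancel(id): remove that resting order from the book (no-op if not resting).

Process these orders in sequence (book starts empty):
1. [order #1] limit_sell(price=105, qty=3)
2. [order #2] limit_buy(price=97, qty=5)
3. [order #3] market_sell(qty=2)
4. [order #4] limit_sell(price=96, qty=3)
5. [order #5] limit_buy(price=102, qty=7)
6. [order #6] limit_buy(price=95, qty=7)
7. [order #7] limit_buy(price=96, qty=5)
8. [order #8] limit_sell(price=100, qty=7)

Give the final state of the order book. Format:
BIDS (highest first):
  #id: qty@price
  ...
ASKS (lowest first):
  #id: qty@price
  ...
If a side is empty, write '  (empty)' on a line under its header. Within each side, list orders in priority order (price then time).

After op 1 [order #1] limit_sell(price=105, qty=3): fills=none; bids=[-] asks=[#1:3@105]
After op 2 [order #2] limit_buy(price=97, qty=5): fills=none; bids=[#2:5@97] asks=[#1:3@105]
After op 3 [order #3] market_sell(qty=2): fills=#2x#3:2@97; bids=[#2:3@97] asks=[#1:3@105]
After op 4 [order #4] limit_sell(price=96, qty=3): fills=#2x#4:3@97; bids=[-] asks=[#1:3@105]
After op 5 [order #5] limit_buy(price=102, qty=7): fills=none; bids=[#5:7@102] asks=[#1:3@105]
After op 6 [order #6] limit_buy(price=95, qty=7): fills=none; bids=[#5:7@102 #6:7@95] asks=[#1:3@105]
After op 7 [order #7] limit_buy(price=96, qty=5): fills=none; bids=[#5:7@102 #7:5@96 #6:7@95] asks=[#1:3@105]
After op 8 [order #8] limit_sell(price=100, qty=7): fills=#5x#8:7@102; bids=[#7:5@96 #6:7@95] asks=[#1:3@105]

Answer: BIDS (highest first):
  #7: 5@96
  #6: 7@95
ASKS (lowest first):
  #1: 3@105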